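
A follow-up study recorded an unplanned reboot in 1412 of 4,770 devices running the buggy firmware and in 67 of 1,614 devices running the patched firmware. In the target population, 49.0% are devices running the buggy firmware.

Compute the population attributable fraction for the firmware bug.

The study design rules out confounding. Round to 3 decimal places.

p₁ = P(outcome | exposed) = 1412/4770 = 0.29602
p₀ = P(outcome | unexposed) = 67/1614 = 0.041512
Overall risk P(Y=1) = π·p₁ + (1−π)·p₀ = 0.49×0.29602 + 0.51×0.041512 = 0.16622.
Under exogeneity, PAF = [P(Y=1) − p₀] / P(Y=1).
PAF = (0.16622 − 0.041512) / 0.16622 ≈ 0.7503

PAF ≈ 0.750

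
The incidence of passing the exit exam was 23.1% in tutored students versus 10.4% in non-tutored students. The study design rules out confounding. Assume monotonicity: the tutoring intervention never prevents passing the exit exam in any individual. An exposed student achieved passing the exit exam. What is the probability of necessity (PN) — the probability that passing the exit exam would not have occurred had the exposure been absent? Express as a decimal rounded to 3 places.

PN ≈ 0.550

p₁ = 0.231, p₀ = 0.104.
Under exogeneity and monotonicity, PN = (p₁ − p₀) / p₁.
PN = (0.231 − 0.104) / 0.231 = 0.127 / 0.231 ≈ 0.5498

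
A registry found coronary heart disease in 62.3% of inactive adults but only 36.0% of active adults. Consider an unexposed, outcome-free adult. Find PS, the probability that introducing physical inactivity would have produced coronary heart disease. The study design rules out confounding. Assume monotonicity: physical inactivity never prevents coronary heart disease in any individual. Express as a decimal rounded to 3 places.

PS ≈ 0.411

p₁ = 0.623, p₀ = 0.36.
Under exogeneity and monotonicity, PS = (p₁ − p₀) / (1 − p₀).
PS = (0.623 − 0.36) / (1 − 0.36) = 0.263 / 0.64 ≈ 0.4109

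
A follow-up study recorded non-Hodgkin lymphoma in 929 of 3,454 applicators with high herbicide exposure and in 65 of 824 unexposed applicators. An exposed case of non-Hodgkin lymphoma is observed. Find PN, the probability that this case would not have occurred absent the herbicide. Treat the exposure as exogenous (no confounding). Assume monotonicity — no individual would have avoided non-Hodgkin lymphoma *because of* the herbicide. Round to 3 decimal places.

PN ≈ 0.707

p₁ = P(outcome | exposed) = 929/3454 = 0.26896
p₀ = P(outcome | unexposed) = 65/824 = 0.078883
Under exogeneity and monotonicity, PN = (p₁ − p₀) / p₁.
PN = (0.26896 − 0.078883) / 0.26896 = 0.19008 / 0.26896 ≈ 0.7067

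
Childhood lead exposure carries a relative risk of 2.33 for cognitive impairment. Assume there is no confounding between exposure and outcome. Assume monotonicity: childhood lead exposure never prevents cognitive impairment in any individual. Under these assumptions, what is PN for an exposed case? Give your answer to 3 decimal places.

PN ≈ 0.571

Under exogeneity and monotonicity, PN = (RR − 1) / RR = 1 − 1/RR.
PN = (2.33 − 1) / 2.33 = 1.33 / 2.33 ≈ 0.5708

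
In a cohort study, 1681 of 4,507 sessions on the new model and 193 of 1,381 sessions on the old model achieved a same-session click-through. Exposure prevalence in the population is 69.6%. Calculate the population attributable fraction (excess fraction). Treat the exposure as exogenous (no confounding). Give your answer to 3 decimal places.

p₁ = P(outcome | exposed) = 1681/4507 = 0.37298
p₀ = P(outcome | unexposed) = 193/1381 = 0.13975
Overall risk P(Y=1) = π·p₁ + (1−π)·p₀ = 0.696×0.37298 + 0.304×0.13975 = 0.30208.
Under exogeneity, PAF = [P(Y=1) − p₀] / P(Y=1).
PAF = (0.30208 − 0.13975) / 0.30208 ≈ 0.5374

PAF ≈ 0.537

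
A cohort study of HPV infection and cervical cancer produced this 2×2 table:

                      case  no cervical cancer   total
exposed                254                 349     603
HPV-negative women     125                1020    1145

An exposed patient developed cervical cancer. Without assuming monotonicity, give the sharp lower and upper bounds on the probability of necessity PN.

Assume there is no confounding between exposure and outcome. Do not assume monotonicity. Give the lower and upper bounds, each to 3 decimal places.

p₁ = P(outcome | exposed) = 254/603 = 0.42123
p₀ = P(outcome | unexposed) = 125/1145 = 0.10917
Under exogeneity alone the bounds on PN are max{0,(p₁−p₀)/p₁} ≤ PN ≤ min{1,(1−p₀)/p₁}.
  lower = (p₁ − p₀)/p₁ = 0.31206 / 0.42123 ≈ 0.7408
  upper = min{1, (1 − p₀)/p₁} = 0.89083 / 0.42123 ≈ 2.1148 → capped at 1

0.741 ≤ PN ≤ 1.000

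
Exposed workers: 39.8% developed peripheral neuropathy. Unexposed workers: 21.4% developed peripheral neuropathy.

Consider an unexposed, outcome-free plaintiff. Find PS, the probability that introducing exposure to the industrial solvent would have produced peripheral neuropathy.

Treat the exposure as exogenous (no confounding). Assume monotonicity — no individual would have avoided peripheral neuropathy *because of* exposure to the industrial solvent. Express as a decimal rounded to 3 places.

PS ≈ 0.234

p₁ = 0.398, p₀ = 0.214.
Under exogeneity and monotonicity, PS = (p₁ − p₀) / (1 − p₀).
PS = (0.398 − 0.214) / (1 − 0.214) = 0.184 / 0.786 ≈ 0.2341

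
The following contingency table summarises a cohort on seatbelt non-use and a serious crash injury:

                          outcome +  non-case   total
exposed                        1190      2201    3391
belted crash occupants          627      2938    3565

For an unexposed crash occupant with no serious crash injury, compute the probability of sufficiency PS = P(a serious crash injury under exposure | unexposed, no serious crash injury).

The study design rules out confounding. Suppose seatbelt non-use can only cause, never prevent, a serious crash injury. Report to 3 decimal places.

p₁ = P(outcome | exposed) = 1190/3391 = 0.35093
p₀ = P(outcome | unexposed) = 627/3565 = 0.17588
Under exogeneity and monotonicity, PS = (p₁ − p₀) / (1 − p₀).
PS = (0.35093 − 0.17588) / (1 − 0.17588) = 0.17505 / 0.82412 ≈ 0.2124

PS ≈ 0.212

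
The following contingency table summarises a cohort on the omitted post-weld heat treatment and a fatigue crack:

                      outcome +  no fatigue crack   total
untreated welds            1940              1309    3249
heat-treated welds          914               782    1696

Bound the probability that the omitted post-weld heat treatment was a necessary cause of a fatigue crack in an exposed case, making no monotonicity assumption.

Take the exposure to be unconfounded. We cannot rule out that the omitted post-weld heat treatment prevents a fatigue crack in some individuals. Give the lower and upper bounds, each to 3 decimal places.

p₁ = P(outcome | exposed) = 1940/3249 = 0.59711
p₀ = P(outcome | unexposed) = 914/1696 = 0.53892
Under exogeneity alone the bounds on PN are max{0,(p₁−p₀)/p₁} ≤ PN ≤ min{1,(1−p₀)/p₁}.
  lower = (p₁ − p₀)/p₁ = 0.058192 / 0.59711 ≈ 0.0975
  upper = min{1, (1 − p₀)/p₁} = 0.46108 / 0.59711 ≈ 0.7722

0.097 ≤ PN ≤ 0.772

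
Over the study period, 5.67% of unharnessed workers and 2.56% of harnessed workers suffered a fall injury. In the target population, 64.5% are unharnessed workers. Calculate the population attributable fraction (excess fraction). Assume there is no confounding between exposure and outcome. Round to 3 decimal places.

PAF ≈ 0.439

p₁ = 0.0567, p₀ = 0.0256.
Overall risk P(Y=1) = π·p₁ + (1−π)·p₀ = 0.645×0.0567 + 0.355×0.0256 = 0.045659.
Under exogeneity, PAF = [P(Y=1) − p₀] / P(Y=1).
PAF = (0.045659 − 0.0256) / 0.045659 ≈ 0.4393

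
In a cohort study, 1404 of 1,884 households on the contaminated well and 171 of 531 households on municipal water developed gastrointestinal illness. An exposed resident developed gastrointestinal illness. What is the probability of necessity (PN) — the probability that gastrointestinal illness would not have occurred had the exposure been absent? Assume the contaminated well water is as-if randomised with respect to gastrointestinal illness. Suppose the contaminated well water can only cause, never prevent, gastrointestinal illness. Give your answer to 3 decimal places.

p₁ = P(outcome | exposed) = 1404/1884 = 0.74522
p₀ = P(outcome | unexposed) = 171/531 = 0.32203
Under exogeneity and monotonicity, PN = (p₁ − p₀) / p₁.
PN = (0.74522 − 0.32203) / 0.74522 = 0.42319 / 0.74522 ≈ 0.5679

PN ≈ 0.568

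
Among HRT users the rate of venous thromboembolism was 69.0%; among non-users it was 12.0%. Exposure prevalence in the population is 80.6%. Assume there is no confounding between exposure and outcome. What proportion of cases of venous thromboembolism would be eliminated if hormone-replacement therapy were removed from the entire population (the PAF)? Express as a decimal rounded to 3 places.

PAF ≈ 0.793

p₁ = 0.69, p₀ = 0.12.
Overall risk P(Y=1) = π·p₁ + (1−π)·p₀ = 0.806×0.69 + 0.194×0.12 = 0.57942.
Under exogeneity, PAF = [P(Y=1) − p₀] / P(Y=1).
PAF = (0.57942 − 0.12) / 0.57942 ≈ 0.7929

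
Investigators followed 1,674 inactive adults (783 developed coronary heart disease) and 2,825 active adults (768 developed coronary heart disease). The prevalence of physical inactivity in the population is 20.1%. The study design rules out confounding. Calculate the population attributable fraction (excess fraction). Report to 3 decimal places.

PAF ≈ 0.127

p₁ = P(outcome | exposed) = 783/1674 = 0.46774
p₀ = P(outcome | unexposed) = 768/2825 = 0.27186
Overall risk P(Y=1) = π·p₁ + (1−π)·p₀ = 0.201×0.46774 + 0.799×0.27186 = 0.31123.
Under exogeneity, PAF = [P(Y=1) − p₀] / P(Y=1).
PAF = (0.31123 − 0.27186) / 0.31123 ≈ 0.1265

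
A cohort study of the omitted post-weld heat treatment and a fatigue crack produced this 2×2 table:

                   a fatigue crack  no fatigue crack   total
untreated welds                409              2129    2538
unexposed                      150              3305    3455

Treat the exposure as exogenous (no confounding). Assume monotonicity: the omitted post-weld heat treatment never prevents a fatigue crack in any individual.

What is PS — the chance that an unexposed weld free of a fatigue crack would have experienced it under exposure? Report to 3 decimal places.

PS ≈ 0.123

p₁ = P(outcome | exposed) = 409/2538 = 0.16115
p₀ = P(outcome | unexposed) = 150/3455 = 0.043415
Under exogeneity and monotonicity, PS = (p₁ − p₀) / (1 − p₀).
PS = (0.16115 − 0.043415) / (1 − 0.043415) = 0.11774 / 0.95658 ≈ 0.1231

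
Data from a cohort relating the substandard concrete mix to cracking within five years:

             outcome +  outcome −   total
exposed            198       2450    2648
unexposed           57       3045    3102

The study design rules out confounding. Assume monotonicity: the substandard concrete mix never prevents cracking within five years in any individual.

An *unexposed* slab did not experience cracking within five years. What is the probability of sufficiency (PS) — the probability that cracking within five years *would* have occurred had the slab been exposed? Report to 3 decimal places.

PS ≈ 0.057

p₁ = P(outcome | exposed) = 198/2648 = 0.074773
p₀ = P(outcome | unexposed) = 57/3102 = 0.018375
Under exogeneity and monotonicity, PS = (p₁ − p₀) / (1 − p₀).
PS = (0.074773 − 0.018375) / (1 − 0.018375) = 0.056398 / 0.98162 ≈ 0.0575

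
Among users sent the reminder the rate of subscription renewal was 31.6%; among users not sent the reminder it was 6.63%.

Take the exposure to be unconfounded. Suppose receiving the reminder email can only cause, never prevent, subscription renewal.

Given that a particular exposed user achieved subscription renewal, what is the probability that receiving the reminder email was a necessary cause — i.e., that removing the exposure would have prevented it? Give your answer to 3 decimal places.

PN ≈ 0.790

p₁ = 0.316, p₀ = 0.0663.
Under exogeneity and monotonicity, PN = (p₁ − p₀) / p₁.
PN = (0.316 − 0.0663) / 0.316 = 0.2497 / 0.316 ≈ 0.7902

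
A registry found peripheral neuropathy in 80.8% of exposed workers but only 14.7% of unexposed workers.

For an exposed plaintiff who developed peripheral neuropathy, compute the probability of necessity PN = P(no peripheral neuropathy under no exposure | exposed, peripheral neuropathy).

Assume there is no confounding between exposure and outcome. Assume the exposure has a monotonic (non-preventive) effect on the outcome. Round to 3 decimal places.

p₁ = 0.808, p₀ = 0.147.
Under exogeneity and monotonicity, PN = (p₁ − p₀) / p₁.
PN = (0.808 − 0.147) / 0.808 = 0.661 / 0.808 ≈ 0.8181

PN ≈ 0.818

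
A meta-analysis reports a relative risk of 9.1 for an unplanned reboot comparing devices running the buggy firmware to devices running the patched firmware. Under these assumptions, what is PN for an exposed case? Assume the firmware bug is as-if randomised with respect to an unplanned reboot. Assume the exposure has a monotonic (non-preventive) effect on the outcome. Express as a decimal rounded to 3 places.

Under exogeneity and monotonicity, PN = (RR − 1) / RR = 1 − 1/RR.
PN = (9.1 − 1) / 9.1 = 8.1 / 9.1 ≈ 0.8901

PN ≈ 0.890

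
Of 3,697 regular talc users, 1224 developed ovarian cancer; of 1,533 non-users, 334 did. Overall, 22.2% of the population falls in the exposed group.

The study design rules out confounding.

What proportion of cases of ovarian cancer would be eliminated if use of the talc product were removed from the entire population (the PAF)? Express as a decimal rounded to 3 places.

p₁ = P(outcome | exposed) = 1224/3697 = 0.33108
p₀ = P(outcome | unexposed) = 334/1533 = 0.21787
Overall risk P(Y=1) = π·p₁ + (1−π)·p₀ = 0.222×0.33108 + 0.778×0.21787 = 0.24301.
Under exogeneity, PAF = [P(Y=1) − p₀] / P(Y=1).
PAF = (0.24301 − 0.21787) / 0.24301 ≈ 0.1034

PAF ≈ 0.103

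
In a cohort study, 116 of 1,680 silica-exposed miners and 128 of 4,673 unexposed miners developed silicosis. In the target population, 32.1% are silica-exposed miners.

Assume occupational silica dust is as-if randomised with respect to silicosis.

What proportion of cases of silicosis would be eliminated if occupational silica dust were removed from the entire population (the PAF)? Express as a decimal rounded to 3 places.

PAF ≈ 0.328

p₁ = P(outcome | exposed) = 116/1680 = 0.069048
p₀ = P(outcome | unexposed) = 128/4673 = 0.027391
Overall risk P(Y=1) = π·p₁ + (1−π)·p₀ = 0.321×0.069048 + 0.679×0.027391 = 0.040763.
Under exogeneity, PAF = [P(Y=1) − p₀] / P(Y=1).
PAF = (0.040763 − 0.027391) / 0.040763 ≈ 0.3280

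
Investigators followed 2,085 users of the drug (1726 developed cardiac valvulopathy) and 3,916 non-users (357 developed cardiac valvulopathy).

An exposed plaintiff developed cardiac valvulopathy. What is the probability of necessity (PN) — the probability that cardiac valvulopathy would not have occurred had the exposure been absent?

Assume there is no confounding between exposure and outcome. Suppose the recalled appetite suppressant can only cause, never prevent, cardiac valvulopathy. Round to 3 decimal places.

p₁ = P(outcome | exposed) = 1726/2085 = 0.82782
p₀ = P(outcome | unexposed) = 357/3916 = 0.091164
Under exogeneity and monotonicity, PN = (p₁ − p₀) / p₁.
PN = (0.82782 − 0.091164) / 0.82782 = 0.73665 / 0.82782 ≈ 0.8899

PN ≈ 0.890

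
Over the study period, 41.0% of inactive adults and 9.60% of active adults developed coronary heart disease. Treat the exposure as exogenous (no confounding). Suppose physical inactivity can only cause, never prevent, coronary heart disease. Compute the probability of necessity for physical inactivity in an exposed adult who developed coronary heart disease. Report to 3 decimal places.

PN ≈ 0.766

p₁ = 0.41, p₀ = 0.096.
Under exogeneity and monotonicity, PN = (p₁ − p₀) / p₁.
PN = (0.41 − 0.096) / 0.41 = 0.314 / 0.41 ≈ 0.7659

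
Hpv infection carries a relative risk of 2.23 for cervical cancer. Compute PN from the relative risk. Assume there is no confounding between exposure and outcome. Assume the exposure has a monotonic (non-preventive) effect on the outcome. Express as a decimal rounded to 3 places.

PN ≈ 0.552

Under exogeneity and monotonicity, PN = (RR − 1) / RR = 1 − 1/RR.
PN = (2.23 − 1) / 2.23 = 1.23 / 2.23 ≈ 0.5516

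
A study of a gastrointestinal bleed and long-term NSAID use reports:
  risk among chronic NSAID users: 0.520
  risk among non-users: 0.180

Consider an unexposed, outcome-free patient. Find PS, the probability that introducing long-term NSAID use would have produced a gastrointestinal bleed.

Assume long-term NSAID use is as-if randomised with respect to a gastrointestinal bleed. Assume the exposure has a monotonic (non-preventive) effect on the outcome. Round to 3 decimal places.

Let p₁ = 0.52, p₀ = 0.18.
Under exogeneity and monotonicity, PS = (p₁ − p₀) / (1 − p₀).
PS = (0.52 − 0.18) / (1 − 0.18) = 0.34 / 0.82 ≈ 0.4146

PS ≈ 0.415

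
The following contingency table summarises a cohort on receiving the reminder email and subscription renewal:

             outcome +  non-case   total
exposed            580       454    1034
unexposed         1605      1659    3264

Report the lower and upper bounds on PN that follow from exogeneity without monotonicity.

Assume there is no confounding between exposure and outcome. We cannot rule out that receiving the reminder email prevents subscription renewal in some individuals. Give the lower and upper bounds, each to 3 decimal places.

p₁ = P(outcome | exposed) = 580/1034 = 0.56093
p₀ = P(outcome | unexposed) = 1605/3264 = 0.49173
Under exogeneity alone the bounds on PN are max{0,(p₁−p₀)/p₁} ≤ PN ≤ min{1,(1−p₀)/p₁}.
  lower = (p₁ − p₀)/p₁ = 0.0692 / 0.56093 ≈ 0.1234
  upper = min{1, (1 − p₀)/p₁} = 0.50827 / 0.56093 ≈ 0.9061

0.123 ≤ PN ≤ 0.906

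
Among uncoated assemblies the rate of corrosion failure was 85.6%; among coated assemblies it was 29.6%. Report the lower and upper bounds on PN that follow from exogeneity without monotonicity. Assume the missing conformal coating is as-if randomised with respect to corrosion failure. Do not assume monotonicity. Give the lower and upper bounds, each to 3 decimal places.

p₁ = 0.856, p₀ = 0.296.
Under exogeneity alone the bounds on PN are max{0,(p₁−p₀)/p₁} ≤ PN ≤ min{1,(1−p₀)/p₁}.
  lower = (p₁ − p₀)/p₁ = 0.56 / 0.856 ≈ 0.6542
  upper = min{1, (1 − p₀)/p₁} = 0.704 / 0.856 ≈ 0.8224

0.654 ≤ PN ≤ 0.822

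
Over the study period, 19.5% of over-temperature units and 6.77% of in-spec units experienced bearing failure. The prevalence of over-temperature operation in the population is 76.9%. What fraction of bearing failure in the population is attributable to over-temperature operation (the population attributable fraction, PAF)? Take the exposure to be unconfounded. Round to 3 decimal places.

PAF ≈ 0.591

p₁ = 0.195, p₀ = 0.0677.
Overall risk P(Y=1) = π·p₁ + (1−π)·p₀ = 0.769×0.195 + 0.231×0.0677 = 0.16559.
Under exogeneity, PAF = [P(Y=1) − p₀] / P(Y=1).
PAF = (0.16559 − 0.0677) / 0.16559 ≈ 0.5912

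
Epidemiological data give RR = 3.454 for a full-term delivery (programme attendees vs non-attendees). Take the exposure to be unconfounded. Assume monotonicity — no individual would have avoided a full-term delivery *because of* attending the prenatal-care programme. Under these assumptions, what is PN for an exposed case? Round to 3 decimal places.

Under exogeneity and monotonicity, PN = (RR − 1) / RR = 1 − 1/RR.
PN = (3.454 − 1) / 3.454 = 2.454 / 3.454 ≈ 0.7105

PN ≈ 0.710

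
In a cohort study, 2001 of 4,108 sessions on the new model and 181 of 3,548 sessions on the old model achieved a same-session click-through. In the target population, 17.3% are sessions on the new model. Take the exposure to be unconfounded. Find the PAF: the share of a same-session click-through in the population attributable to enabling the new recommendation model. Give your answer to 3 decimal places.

p₁ = P(outcome | exposed) = 2001/4108 = 0.4871
p₀ = P(outcome | unexposed) = 181/3548 = 0.051015
Overall risk P(Y=1) = π·p₁ + (1−π)·p₀ = 0.173×0.4871 + 0.827×0.051015 = 0.12646.
Under exogeneity, PAF = [P(Y=1) − p₀] / P(Y=1).
PAF = (0.12646 − 0.051015) / 0.12646 ≈ 0.5966

PAF ≈ 0.597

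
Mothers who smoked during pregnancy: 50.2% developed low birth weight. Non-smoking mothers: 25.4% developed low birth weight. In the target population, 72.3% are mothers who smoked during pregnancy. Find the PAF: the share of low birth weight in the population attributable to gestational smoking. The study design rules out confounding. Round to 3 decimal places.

p₁ = 0.502, p₀ = 0.254.
Overall risk P(Y=1) = π·p₁ + (1−π)·p₀ = 0.723×0.502 + 0.277×0.254 = 0.4333.
Under exogeneity, PAF = [P(Y=1) − p₀] / P(Y=1).
PAF = (0.4333 − 0.254) / 0.4333 ≈ 0.4138

PAF ≈ 0.414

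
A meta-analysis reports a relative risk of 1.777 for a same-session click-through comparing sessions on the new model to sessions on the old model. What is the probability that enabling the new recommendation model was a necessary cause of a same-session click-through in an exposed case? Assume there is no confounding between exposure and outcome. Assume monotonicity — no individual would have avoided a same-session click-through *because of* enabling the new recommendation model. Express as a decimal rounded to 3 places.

PN ≈ 0.437

Under exogeneity and monotonicity, PN = (RR − 1) / RR = 1 − 1/RR.
PN = (1.777 − 1) / 1.777 = 0.777 / 1.777 ≈ 0.4373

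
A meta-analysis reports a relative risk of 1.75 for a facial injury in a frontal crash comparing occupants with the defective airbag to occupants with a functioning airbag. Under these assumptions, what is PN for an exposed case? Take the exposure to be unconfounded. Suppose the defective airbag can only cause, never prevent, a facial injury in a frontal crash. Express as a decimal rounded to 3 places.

PN ≈ 0.429

Under exogeneity and monotonicity, PN = (RR − 1) / RR = 1 − 1/RR.
PN = (1.75 − 1) / 1.75 = 0.75 / 1.75 ≈ 0.4286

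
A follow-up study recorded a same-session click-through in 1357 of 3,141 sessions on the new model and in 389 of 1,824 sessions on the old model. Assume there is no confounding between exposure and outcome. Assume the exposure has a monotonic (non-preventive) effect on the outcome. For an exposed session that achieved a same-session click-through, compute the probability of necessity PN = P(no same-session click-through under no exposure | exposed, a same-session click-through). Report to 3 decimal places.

p₁ = P(outcome | exposed) = 1357/3141 = 0.43203
p₀ = P(outcome | unexposed) = 389/1824 = 0.21327
Under exogeneity and monotonicity, PN = (p₁ − p₀) / p₁.
PN = (0.43203 − 0.21327) / 0.43203 = 0.21876 / 0.43203 ≈ 0.5064

PN ≈ 0.506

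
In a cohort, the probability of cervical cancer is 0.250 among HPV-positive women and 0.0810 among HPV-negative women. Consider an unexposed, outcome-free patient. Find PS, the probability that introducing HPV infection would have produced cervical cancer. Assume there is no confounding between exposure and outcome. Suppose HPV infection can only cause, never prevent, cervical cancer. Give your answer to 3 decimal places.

Let p₁ = 0.25, p₀ = 0.081.
Under exogeneity and monotonicity, PS = (p₁ − p₀) / (1 − p₀).
PS = (0.25 − 0.081) / (1 − 0.081) = 0.169 / 0.919 ≈ 0.1839

PS ≈ 0.184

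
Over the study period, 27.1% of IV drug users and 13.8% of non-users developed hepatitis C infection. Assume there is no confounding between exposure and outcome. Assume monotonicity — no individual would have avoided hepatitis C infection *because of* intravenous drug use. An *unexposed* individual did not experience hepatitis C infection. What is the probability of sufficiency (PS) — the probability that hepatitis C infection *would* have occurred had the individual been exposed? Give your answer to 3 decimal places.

PS ≈ 0.154

p₁ = 0.271, p₀ = 0.138.
Under exogeneity and monotonicity, PS = (p₁ − p₀) / (1 − p₀).
PS = (0.271 − 0.138) / (1 − 0.138) = 0.133 / 0.862 ≈ 0.1543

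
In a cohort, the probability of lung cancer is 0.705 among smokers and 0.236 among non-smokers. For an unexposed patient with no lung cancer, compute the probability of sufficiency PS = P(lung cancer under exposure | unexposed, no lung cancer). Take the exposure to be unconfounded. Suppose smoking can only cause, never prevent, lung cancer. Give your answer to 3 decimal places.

Let p₁ = 0.705, p₀ = 0.236.
Under exogeneity and monotonicity, PS = (p₁ − p₀) / (1 − p₀).
PS = (0.705 − 0.236) / (1 − 0.236) = 0.469 / 0.764 ≈ 0.6139

PS ≈ 0.614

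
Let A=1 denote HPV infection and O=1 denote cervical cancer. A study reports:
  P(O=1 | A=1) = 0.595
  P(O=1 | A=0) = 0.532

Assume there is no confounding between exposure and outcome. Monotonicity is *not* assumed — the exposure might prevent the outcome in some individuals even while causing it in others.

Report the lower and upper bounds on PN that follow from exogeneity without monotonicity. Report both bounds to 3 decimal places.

0.106 ≤ PN ≤ 0.787

Let p₁ = 0.595, p₀ = 0.532.
Under exogeneity alone the bounds on PN are max{0,(p₁−p₀)/p₁} ≤ PN ≤ min{1,(1−p₀)/p₁}.
  lower = (p₁ − p₀)/p₁ = 0.063 / 0.595 ≈ 0.1059
  upper = min{1, (1 − p₀)/p₁} = 0.468 / 0.595 ≈ 0.7866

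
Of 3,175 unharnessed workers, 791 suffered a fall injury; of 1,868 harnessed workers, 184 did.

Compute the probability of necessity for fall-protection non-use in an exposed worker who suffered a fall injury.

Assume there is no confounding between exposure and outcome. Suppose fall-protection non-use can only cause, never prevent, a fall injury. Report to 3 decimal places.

PN ≈ 0.605

p₁ = P(outcome | exposed) = 791/3175 = 0.24913
p₀ = P(outcome | unexposed) = 184/1868 = 0.098501
Under exogeneity and monotonicity, PN = (p₁ − p₀) / p₁.
PN = (0.24913 − 0.098501) / 0.24913 = 0.15063 / 0.24913 ≈ 0.6046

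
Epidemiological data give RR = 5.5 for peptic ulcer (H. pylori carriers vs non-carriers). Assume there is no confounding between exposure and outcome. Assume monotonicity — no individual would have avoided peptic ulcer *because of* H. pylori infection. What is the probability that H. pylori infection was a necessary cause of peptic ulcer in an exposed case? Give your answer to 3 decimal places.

Under exogeneity and monotonicity, PN = (RR − 1) / RR = 1 − 1/RR.
PN = (5.5 − 1) / 5.5 = 4.5 / 5.5 ≈ 0.8182

PN ≈ 0.818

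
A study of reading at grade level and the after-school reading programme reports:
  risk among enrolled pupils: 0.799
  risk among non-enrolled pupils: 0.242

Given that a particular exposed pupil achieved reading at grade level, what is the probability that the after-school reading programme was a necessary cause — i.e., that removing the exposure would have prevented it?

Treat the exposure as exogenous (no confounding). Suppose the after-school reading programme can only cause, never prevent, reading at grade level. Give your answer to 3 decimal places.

Let p₁ = 0.799, p₀ = 0.242.
Under exogeneity and monotonicity, PN = (p₁ − p₀) / p₁.
PN = (0.799 − 0.242) / 0.799 = 0.557 / 0.799 ≈ 0.6971

PN ≈ 0.697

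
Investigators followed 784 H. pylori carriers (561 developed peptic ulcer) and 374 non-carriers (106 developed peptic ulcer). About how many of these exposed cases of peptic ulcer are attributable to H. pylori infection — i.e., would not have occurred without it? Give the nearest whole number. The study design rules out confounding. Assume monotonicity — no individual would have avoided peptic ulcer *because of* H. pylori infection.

about 339 cases

p₁ = P(outcome | exposed) = 561/784 = 0.71556
p₀ = P(outcome | unexposed) = 106/374 = 0.28342
PN = (p₁ − p₀)/p₁ = (0.71556 − 0.28342) / 0.71556 ≈ 0.60392.
Attributable cases ≈ PN × (exposed cases) = 0.60392 × 561 ≈ 338.80.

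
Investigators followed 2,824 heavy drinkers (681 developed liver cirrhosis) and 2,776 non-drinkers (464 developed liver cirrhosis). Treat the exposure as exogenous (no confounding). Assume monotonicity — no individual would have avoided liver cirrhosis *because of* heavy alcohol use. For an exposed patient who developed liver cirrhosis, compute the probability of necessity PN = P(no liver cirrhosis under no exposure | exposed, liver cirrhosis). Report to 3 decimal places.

PN ≈ 0.307

p₁ = P(outcome | exposed) = 681/2824 = 0.24115
p₀ = P(outcome | unexposed) = 464/2776 = 0.16715
Under exogeneity and monotonicity, PN = (p₁ − p₀) / p₁.
PN = (0.24115 − 0.16715) / 0.24115 = 0.074 / 0.24115 ≈ 0.3069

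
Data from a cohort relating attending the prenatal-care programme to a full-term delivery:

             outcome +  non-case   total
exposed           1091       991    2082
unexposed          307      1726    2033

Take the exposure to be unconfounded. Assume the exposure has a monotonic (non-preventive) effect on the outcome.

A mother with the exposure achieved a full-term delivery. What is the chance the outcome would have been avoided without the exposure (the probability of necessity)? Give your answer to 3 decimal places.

PN ≈ 0.712

p₁ = P(outcome | exposed) = 1091/2082 = 0.52402
p₀ = P(outcome | unexposed) = 307/2033 = 0.15101
Under exogeneity and monotonicity, PN = (p₁ − p₀) / p₁.
PN = (0.52402 − 0.15101) / 0.52402 = 0.37301 / 0.52402 ≈ 0.7118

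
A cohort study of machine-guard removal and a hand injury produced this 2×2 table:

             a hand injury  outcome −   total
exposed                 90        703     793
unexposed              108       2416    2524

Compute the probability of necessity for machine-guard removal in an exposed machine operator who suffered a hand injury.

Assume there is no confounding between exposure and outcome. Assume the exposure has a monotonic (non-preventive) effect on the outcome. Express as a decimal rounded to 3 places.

p₁ = P(outcome | exposed) = 90/793 = 0.11349
p₀ = P(outcome | unexposed) = 108/2524 = 0.042789
Under exogeneity and monotonicity, PN = (p₁ − p₀)/p₁.
PN = (0.11349 − 0.042789) / 0.11349 ≈ 0.6230

PN ≈ 0.623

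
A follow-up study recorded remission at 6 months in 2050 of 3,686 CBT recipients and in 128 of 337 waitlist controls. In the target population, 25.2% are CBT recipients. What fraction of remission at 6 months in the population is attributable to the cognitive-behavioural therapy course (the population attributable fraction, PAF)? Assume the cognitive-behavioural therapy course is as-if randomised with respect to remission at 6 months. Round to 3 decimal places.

p₁ = P(outcome | exposed) = 2050/3686 = 0.55616
p₀ = P(outcome | unexposed) = 128/337 = 0.37982
Overall risk P(Y=1) = π·p₁ + (1−π)·p₀ = 0.252×0.55616 + 0.748×0.37982 = 0.42426.
Under exogeneity, PAF = [P(Y=1) − p₀] / P(Y=1).
PAF = (0.42426 − 0.37982) / 0.42426 ≈ 0.1047

PAF ≈ 0.105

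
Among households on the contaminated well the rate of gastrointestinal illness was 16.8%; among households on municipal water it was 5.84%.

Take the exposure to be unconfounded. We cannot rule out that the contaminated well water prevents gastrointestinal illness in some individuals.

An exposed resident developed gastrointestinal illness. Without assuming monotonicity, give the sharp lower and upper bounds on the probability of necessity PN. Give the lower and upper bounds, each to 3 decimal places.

0.652 ≤ PN ≤ 1.000

p₁ = 0.168, p₀ = 0.0584.
Under exogeneity alone the bounds on PN are max{0,(p₁−p₀)/p₁} ≤ PN ≤ min{1,(1−p₀)/p₁}.
  lower = (p₁ − p₀)/p₁ = 0.1096 / 0.168 ≈ 0.6524
  upper = min{1, (1 − p₀)/p₁} = 0.9416 / 0.168 ≈ 5.6048 → capped at 1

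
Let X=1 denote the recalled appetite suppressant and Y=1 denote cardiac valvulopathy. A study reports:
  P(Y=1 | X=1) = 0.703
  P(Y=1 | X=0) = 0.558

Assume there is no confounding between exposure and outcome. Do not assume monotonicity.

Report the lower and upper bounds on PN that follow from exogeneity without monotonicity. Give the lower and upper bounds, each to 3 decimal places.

Let p₁ = 0.703, p₀ = 0.558.
Under exogeneity alone the bounds on PN are max{0,(p₁−p₀)/p₁} ≤ PN ≤ min{1,(1−p₀)/p₁}.
  lower = (p₁ − p₀)/p₁ = 0.145 / 0.703 ≈ 0.2063
  upper = min{1, (1 − p₀)/p₁} = 0.442 / 0.703 ≈ 0.6287

0.206 ≤ PN ≤ 0.629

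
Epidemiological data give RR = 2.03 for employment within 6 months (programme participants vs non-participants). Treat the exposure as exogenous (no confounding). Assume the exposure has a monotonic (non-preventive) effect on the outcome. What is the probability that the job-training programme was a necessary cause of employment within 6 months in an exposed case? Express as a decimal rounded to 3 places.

Under exogeneity and monotonicity, PN = (RR − 1) / RR = 1 − 1/RR.
PN = (2.03 − 1) / 2.03 = 1.03 / 2.03 ≈ 0.5074

PN ≈ 0.507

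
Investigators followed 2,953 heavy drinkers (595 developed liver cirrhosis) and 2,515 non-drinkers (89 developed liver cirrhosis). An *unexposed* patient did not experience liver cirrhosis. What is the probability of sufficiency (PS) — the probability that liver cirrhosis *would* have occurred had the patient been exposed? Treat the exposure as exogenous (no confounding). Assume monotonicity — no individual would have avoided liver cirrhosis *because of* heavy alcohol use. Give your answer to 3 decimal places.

p₁ = P(outcome | exposed) = 595/2953 = 0.20149
p₀ = P(outcome | unexposed) = 89/2515 = 0.035388
Under exogeneity and monotonicity, PS = (p₁ − p₀) / (1 − p₀).
PS = (0.20149 − 0.035388) / (1 − 0.035388) = 0.1661 / 0.96461 ≈ 0.1722

PS ≈ 0.172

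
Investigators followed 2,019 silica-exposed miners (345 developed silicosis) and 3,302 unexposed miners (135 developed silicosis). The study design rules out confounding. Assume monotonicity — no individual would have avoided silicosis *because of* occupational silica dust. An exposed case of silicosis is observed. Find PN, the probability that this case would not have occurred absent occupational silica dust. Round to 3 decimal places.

PN ≈ 0.761

p₁ = P(outcome | exposed) = 345/2019 = 0.17088
p₀ = P(outcome | unexposed) = 135/3302 = 0.040884
Under exogeneity and monotonicity, PN = (p₁ − p₀) / p₁.
PN = (0.17088 − 0.040884) / 0.17088 = 0.12999 / 0.17088 ≈ 0.7607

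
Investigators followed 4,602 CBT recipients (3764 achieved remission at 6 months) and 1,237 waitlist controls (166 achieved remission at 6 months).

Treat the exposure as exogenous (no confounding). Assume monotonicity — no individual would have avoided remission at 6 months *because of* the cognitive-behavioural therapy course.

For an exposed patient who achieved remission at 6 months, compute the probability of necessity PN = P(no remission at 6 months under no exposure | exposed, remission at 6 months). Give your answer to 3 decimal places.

p₁ = P(outcome | exposed) = 3764/4602 = 0.81791
p₀ = P(outcome | unexposed) = 166/1237 = 0.1342
Under exogeneity and monotonicity, PN = (p₁ − p₀) / p₁.
PN = (0.81791 − 0.1342) / 0.81791 = 0.68371 / 0.81791 ≈ 0.8359

PN ≈ 0.836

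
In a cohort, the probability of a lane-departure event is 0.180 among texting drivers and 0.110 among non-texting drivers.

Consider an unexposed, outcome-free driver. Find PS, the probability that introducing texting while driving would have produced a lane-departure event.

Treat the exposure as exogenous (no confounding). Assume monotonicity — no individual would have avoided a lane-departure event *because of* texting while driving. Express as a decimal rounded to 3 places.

PS ≈ 0.079

Let p₁ = 0.18, p₀ = 0.11.
Under exogeneity and monotonicity, PS = (p₁ − p₀) / (1 − p₀).
PS = (0.18 − 0.11) / (1 − 0.11) = 0.07 / 0.89 ≈ 0.0787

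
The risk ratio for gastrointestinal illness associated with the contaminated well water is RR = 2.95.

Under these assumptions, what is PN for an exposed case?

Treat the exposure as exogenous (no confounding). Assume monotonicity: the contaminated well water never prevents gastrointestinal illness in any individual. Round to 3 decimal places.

Under exogeneity and monotonicity, PN = (RR − 1) / RR = 1 − 1/RR.
PN = (2.95 − 1) / 2.95 = 1.95 / 2.95 ≈ 0.6610

PN ≈ 0.661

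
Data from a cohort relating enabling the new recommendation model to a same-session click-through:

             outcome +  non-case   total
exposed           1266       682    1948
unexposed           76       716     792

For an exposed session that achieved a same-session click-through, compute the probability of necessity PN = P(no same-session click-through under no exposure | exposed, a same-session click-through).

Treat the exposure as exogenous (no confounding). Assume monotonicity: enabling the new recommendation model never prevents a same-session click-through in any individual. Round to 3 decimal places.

p₁ = P(outcome | exposed) = 1266/1948 = 0.6499
p₀ = P(outcome | unexposed) = 76/792 = 0.09596
Under exogeneity and monotonicity, PN = (p₁ − p₀)/p₁.
PN = (0.6499 − 0.09596) / 0.6499 ≈ 0.8523

PN ≈ 0.852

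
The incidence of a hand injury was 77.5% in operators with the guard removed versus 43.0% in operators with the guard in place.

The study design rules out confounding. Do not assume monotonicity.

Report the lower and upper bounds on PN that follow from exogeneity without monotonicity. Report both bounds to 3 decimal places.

0.445 ≤ PN ≤ 0.735

p₁ = 0.775, p₀ = 0.43.
Under exogeneity alone the bounds on PN are max{0,(p₁−p₀)/p₁} ≤ PN ≤ min{1,(1−p₀)/p₁}.
  lower = (p₁ − p₀)/p₁ = 0.345 / 0.775 ≈ 0.4452
  upper = min{1, (1 − p₀)/p₁} = 0.57 / 0.775 ≈ 0.7355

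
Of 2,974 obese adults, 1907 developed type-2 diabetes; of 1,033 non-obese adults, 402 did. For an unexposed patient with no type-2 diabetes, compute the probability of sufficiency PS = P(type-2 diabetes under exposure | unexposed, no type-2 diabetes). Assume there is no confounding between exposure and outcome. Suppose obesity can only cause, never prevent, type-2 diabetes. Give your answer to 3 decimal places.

PS ≈ 0.413

p₁ = P(outcome | exposed) = 1907/2974 = 0.64122
p₀ = P(outcome | unexposed) = 402/1033 = 0.38916
Under exogeneity and monotonicity, PS = (p₁ − p₀) / (1 − p₀).
PS = (0.64122 − 0.38916) / (1 − 0.38916) = 0.25207 / 0.61084 ≈ 0.4127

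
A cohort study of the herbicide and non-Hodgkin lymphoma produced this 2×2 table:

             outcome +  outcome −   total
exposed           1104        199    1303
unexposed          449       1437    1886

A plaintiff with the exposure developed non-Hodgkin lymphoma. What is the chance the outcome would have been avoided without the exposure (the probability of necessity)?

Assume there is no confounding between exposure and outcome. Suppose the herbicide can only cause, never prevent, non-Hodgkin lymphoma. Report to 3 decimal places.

p₁ = P(outcome | exposed) = 1104/1303 = 0.84728
p₀ = P(outcome | unexposed) = 449/1886 = 0.23807
Under exogeneity and monotonicity, PN = (p₁ − p₀)/p₁.
PN = (0.84728 − 0.23807) / 0.84728 ≈ 0.7190

PN ≈ 0.719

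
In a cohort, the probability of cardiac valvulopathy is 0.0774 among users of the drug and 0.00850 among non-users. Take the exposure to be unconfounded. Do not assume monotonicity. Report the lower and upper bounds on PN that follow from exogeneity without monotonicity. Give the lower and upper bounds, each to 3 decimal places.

0.890 ≤ PN ≤ 1.000

Let p₁ = 0.0774, p₀ = 0.0085.
Under exogeneity alone the bounds on PN are max{0,(p₁−p₀)/p₁} ≤ PN ≤ min{1,(1−p₀)/p₁}.
  lower = (p₁ − p₀)/p₁ = 0.0689 / 0.0774 ≈ 0.8902
  upper = min{1, (1 − p₀)/p₁} = 0.9915 / 0.0774 ≈ 12.8101 → capped at 1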